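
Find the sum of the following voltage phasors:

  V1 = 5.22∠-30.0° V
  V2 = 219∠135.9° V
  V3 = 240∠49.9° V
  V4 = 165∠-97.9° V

Step 1 — Convert each phasor to rectangular form:
  V1 = 5.22·(cos(-30.0°) + j·sin(-30.0°)) = 4.521 - j2.61 V
  V2 = 219·(cos(135.9°) + j·sin(135.9°)) = -157.3 + j152.4 V
  V3 = 240·(cos(49.9°) + j·sin(49.9°)) = 154.6 + j183.6 V
  V4 = 165·(cos(-97.9°) + j·sin(-97.9°)) = -22.68 - j163.4 V
Step 2 — Sum components: V_total = -20.84 + j169.9 V.
Step 3 — Convert to polar: |V_total| = 171.2 V, ∠V_total = 97.0°.

V_total = 171.2∠97.0° V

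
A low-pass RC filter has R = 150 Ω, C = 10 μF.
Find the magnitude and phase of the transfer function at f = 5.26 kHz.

Step 1 — Angular frequency: ω = 2π·5260 = 3.305e+04 rad/s.
Step 2 — Transfer function: H(jω) = 1/(1 + jωRC).
Step 3 — Denominator: 1 + jωRC = 1 + j·3.305e+04·150·1e-05 = 1 + j49.57.
Step 4 — H = 0.0004067 - j0.02016.
Step 5 — Magnitude: |H| = 0.02017 (-33.9 dB); phase: φ = -88.8°.

|H| = 0.02017 (-33.9 dB), φ = -88.8°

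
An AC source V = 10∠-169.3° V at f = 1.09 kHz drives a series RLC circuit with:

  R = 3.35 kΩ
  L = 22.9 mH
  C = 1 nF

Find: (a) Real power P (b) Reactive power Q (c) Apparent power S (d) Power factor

Step 1 — Angular frequency: ω = 2π·f = 2π·1090 = 6849 rad/s.
Step 2 — Component impedances:
  R: Z = R = 3350 Ω
  L: Z = jωL = j·6849·0.0229 = 0 + j156.8 Ω
  C: Z = 1/(jωC) = -j/(ω·C) = 0 - j1.46e+05 Ω
Step 3 — Series combination: Z_total = R + L + C = 3350 - j1.459e+05 Ω = 1.459e+05∠-88.7° Ω.
Step 4 — Source phasor: V = 10∠-169.3° V = -9.826 - j1.857 V.
Step 5 — Current: I = V / Z = 1.118e-05 - j6.762e-05 A = 6.854e-05∠-80.6° A.
Step 6 — Complex power: S = V·I* = 1.574e-05 - j0.0006852 VA.
Step 7 — Real power: P = Re(S) = 1.574e-05 W.
Step 8 — Reactive power: Q = Im(S) = -0.0006852 VAR.
Step 9 — Apparent power: |S| = 0.0006854 VA.
Step 10 — Power factor: PF = P/|S| = 0.02296 (leading).

(a) P = 1.574e-05 W  (b) Q = -0.0006852 VAR  (c) S = 0.0006854 VA  (d) PF = 0.02296 (leading)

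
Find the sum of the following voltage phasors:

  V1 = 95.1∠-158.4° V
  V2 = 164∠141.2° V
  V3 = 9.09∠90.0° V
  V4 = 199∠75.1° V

Step 1 — Convert each phasor to rectangular form:
  V1 = 95.1·(cos(-158.4°) + j·sin(-158.4°)) = -88.42 - j35.01 V
  V2 = 164·(cos(141.2°) + j·sin(141.2°)) = -127.8 + j102.8 V
  V3 = 9.09·(cos(90.0°) + j·sin(90.0°)) = 0 + j9.09 V
  V4 = 199·(cos(75.1°) + j·sin(75.1°)) = 51.17 + j192.3 V
Step 2 — Sum components: V_total = -165.1 + j269.2 V.
Step 3 — Convert to polar: |V_total| = 315.7 V, ∠V_total = 121.5°.

V_total = 315.7∠121.5° V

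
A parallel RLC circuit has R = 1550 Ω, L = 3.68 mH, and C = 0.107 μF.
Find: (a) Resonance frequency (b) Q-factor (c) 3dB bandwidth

Step 1 — Resonance: ω₀ = 1/√(LC) = 1/√(0.00368·1.07e-07) = 5.039e+04 rad/s.
Step 2 — f₀ = ω₀/(2π) = 8021 Hz.
Step 3 — Parallel Q: Q = R/(ω₀L) = 1550/(5.039e+04·0.00368) = 8.358.
Step 4 — Bandwidth: Δω = ω₀/Q = 6030 rad/s; BW = Δω/(2π) = 959.6 Hz.

(a) f₀ = 8021 Hz  (b) Q = 8.358  (c) BW = 959.6 Hz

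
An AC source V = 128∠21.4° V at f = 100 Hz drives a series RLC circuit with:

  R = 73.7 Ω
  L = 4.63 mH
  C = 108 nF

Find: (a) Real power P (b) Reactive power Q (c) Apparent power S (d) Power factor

Step 1 — Angular frequency: ω = 2π·f = 2π·100 = 628.3 rad/s.
Step 2 — Component impedances:
  R: Z = R = 73.7 Ω
  L: Z = jωL = j·628.3·0.00463 = 0 + j2.909 Ω
  C: Z = 1/(jωC) = -j/(ω·C) = 0 - j1.474e+04 Ω
Step 3 — Series combination: Z_total = R + L + C = 73.7 - j1.473e+04 Ω = 1.473e+04∠-89.7° Ω.
Step 4 — Source phasor: V = 128∠21.4° V = 119.2 + j46.7 V.
Step 5 — Current: I = V / Z = -0.003129 + j0.008104 A = 0.008687∠111.1° A.
Step 6 — Complex power: S = V·I* = 0.005562 - j1.112 VA.
Step 7 — Real power: P = Re(S) = 0.005562 W.
Step 8 — Reactive power: Q = Im(S) = -1.112 VAR.
Step 9 — Apparent power: |S| = 1.112 VA.
Step 10 — Power factor: PF = P/|S| = 0.005002 (leading).

(a) P = 0.005562 W  (b) Q = -1.112 VAR  (c) S = 1.112 VA  (d) PF = 0.005002 (leading)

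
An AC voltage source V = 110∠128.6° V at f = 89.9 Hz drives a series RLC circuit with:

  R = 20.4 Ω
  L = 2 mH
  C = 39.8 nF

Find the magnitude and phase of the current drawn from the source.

Step 1 — Angular frequency: ω = 2π·f = 2π·89.9 = 564.9 rad/s.
Step 2 — Component impedances:
  R: Z = R = 20.4 Ω
  L: Z = jωL = j·564.9·0.002 = 0 + j1.13 Ω
  C: Z = 1/(jωC) = -j/(ω·C) = 0 - j4.448e+04 Ω
Step 3 — Series combination: Z_total = R + L + C = 20.4 - j4.448e+04 Ω = 4.448e+04∠-90.0° Ω.
Step 4 — Source phasor: V = 110∠128.6° V = -68.63 + j85.97 V.
Step 5 — Ohm's law: I = V / Z_total = (-68.63 + j85.97) / (20.4 - j4.448e+04) = -0.001933 - j0.001542 A.
Step 6 — Convert to polar: |I| = 0.002473 A, ∠I = -141.4°.

I = 0.002473∠-141.4° A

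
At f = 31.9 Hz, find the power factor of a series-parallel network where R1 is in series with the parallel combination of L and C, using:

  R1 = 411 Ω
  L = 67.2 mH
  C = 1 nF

Step 1 — Angular frequency: ω = 2π·f = 2π·31.9 = 200.4 rad/s.
Step 2 — Component impedances:
  R1: Z = R = 411 Ω
  L: Z = jωL = j·200.4·0.0672 = 0 + j13.47 Ω
  C: Z = 1/(jωC) = -j/(ω·C) = 0 - j4.989e+06 Ω
Step 3 — Parallel branch: L || C = 1/(1/L + 1/C) = 0 + j13.47 Ω.
Step 4 — Series with R1: Z_total = R1 + (L || C) = 411 + j13.47 Ω = 411.2∠1.9° Ω.
Step 5 — Power factor: PF = cos(φ) = Re(Z)/|Z| = 411/411.2 = 0.9995.
Step 6 — Type: Im(Z) = 13.47 ⇒ lagging (phase φ = 1.9°).

PF = 0.9995 (lagging, φ = 1.9°)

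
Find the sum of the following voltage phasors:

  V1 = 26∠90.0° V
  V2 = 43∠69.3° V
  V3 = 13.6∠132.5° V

Step 1 — Convert each phasor to rectangular form:
  V1 = 26·(cos(90.0°) + j·sin(90.0°)) = 0 + j26 V
  V2 = 43·(cos(69.3°) + j·sin(69.3°)) = 15.2 + j40.22 V
  V3 = 13.6·(cos(132.5°) + j·sin(132.5°)) = -9.188 + j10.03 V
Step 2 — Sum components: V_total = 6.011 + j76.25 V.
Step 3 — Convert to polar: |V_total| = 76.49 V, ∠V_total = 85.5°.

V_total = 76.49∠85.5° V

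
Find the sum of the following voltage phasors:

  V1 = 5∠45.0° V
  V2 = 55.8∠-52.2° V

Step 1 — Convert each phasor to rectangular form:
  V1 = 5·(cos(45.0°) + j·sin(45.0°)) = 3.536 + j3.536 V
  V2 = 55.8·(cos(-52.2°) + j·sin(-52.2°)) = 34.2 - j44.09 V
Step 2 — Sum components: V_total = 37.74 - j40.56 V.
Step 3 — Convert to polar: |V_total| = 55.4 V, ∠V_total = -47.1°.

V_total = 55.4∠-47.1° V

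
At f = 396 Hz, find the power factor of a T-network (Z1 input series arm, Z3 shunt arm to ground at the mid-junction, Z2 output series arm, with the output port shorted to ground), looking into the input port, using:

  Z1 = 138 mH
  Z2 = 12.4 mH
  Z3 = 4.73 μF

Step 1 — Angular frequency: ω = 2π·f = 2π·396 = 2488 rad/s.
Step 2 — Component impedances:
  Z1: Z = jωL = j·2488·0.138 = 0 + j343.4 Ω
  Z2: Z = jωL = j·2488·0.0124 = 0 + j30.85 Ω
  Z3: Z = 1/(jωC) = -j/(ω·C) = 0 - j84.97 Ω
Step 3 — With the output port shorted to ground, the output series arm Z2 runs from the junction to ground; the shunt arm Z3 also runs from the junction to ground. They appear in parallel: Z3 || Z2 = 0 + j48.44 Ω.
Step 4 — Series with input arm Z1: Z_in = Z1 + (Z3 || Z2) = 0 + j391.8 Ω = 391.8∠90.0° Ω.
Step 5 — Power factor: PF = cos(φ) = Re(Z)/|Z| = 0/391.8 = 0.
Step 6 — Type: Im(Z) = 391.8 ⇒ lagging (phase φ = 90.0°).

PF = 0 (lagging, φ = 90.0°)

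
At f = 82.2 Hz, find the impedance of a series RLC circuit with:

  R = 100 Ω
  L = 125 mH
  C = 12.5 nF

Step 1 — Angular frequency: ω = 2π·f = 2π·82.2 = 516.5 rad/s.
Step 2 — Component impedances:
  R: Z = R = 100 Ω
  L: Z = jωL = j·516.5·0.125 = 0 + j64.56 Ω
  C: Z = 1/(jωC) = -j/(ω·C) = 0 - j1.549e+05 Ω
Step 3 — Series combination: Z_total = R + L + C = 100 - j1.548e+05 Ω = 1.548e+05∠-90.0° Ω.

Z = 100 - j1.548e+05 Ω = 1.548e+05∠-90.0° Ω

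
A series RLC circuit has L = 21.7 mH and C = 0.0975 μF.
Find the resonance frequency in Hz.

Step 1 — Resonance condition Im(Z)=0 gives ω₀ = 1/√(LC).
Step 2 — ω₀ = 1/√(0.0217·9.75e-08) = 2.174e+04 rad/s.
Step 3 — f₀ = ω₀/(2π) = 3460 Hz.

f₀ = 3460 Hz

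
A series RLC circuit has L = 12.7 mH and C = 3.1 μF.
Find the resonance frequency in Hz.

Step 1 — Resonance condition Im(Z)=0 gives ω₀ = 1/√(LC).
Step 2 — ω₀ = 1/√(0.0127·3.1e-06) = 5040 rad/s.
Step 3 — f₀ = ω₀/(2π) = 802.1 Hz.

f₀ = 802.1 Hz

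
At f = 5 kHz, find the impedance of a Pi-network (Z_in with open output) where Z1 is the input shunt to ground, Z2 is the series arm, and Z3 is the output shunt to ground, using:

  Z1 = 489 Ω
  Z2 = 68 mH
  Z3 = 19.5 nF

Step 1 — Angular frequency: ω = 2π·f = 2π·5000 = 3.142e+04 rad/s.
Step 2 — Component impedances:
  Z1: Z = R = 489 Ω
  Z2: Z = jωL = j·3.142e+04·0.068 = 0 + j2136 Ω
  Z3: Z = 1/(jωC) = -j/(ω·C) = 0 - j1632 Ω
Step 3 — With open output, the series arm Z2 and the output shunt Z3 appear in series to ground: Z2 + Z3 = 0 + j503.9 Ω.
Step 4 — Parallel with input shunt Z1: Z_in = Z1 || (Z2 + Z3) = 251.8 + j244.4 Ω = 350.9∠44.1° Ω.

Z = 251.8 + j244.4 Ω = 350.9∠44.1° Ω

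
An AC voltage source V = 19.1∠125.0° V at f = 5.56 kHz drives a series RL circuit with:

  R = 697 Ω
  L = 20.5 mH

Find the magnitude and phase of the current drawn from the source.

Step 1 — Angular frequency: ω = 2π·f = 2π·5560 = 3.493e+04 rad/s.
Step 2 — Component impedances:
  R: Z = R = 697 Ω
  L: Z = jωL = j·3.493e+04·0.0205 = 0 + j716.2 Ω
Step 3 — Series combination: Z_total = R + L = 697 + j716.2 Ω = 999.3∠45.8° Ω.
Step 4 — Source phasor: V = 19.1∠125.0° V = -10.96 + j15.65 V.
Step 5 — Ohm's law: I = V / Z_total = (-10.96 + j15.65) / (697 + j716.2) = 0.003574 + j0.01878 A.
Step 6 — Convert to polar: |I| = 0.01911 A, ∠I = 79.2°.

I = 0.01911∠79.2° A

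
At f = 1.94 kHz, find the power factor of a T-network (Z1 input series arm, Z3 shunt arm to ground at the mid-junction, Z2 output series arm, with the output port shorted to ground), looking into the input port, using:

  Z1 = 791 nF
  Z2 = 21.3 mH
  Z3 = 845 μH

Step 1 — Angular frequency: ω = 2π·f = 2π·1940 = 1.219e+04 rad/s.
Step 2 — Component impedances:
  Z1: Z = 1/(jωC) = -j/(ω·C) = 0 - j103.7 Ω
  Z2: Z = jωL = j·1.219e+04·0.0213 = 0 + j259.6 Ω
  Z3: Z = jωL = j·1.219e+04·0.000845 = 0 + j10.3 Ω
Step 3 — With the output port shorted to ground, the output series arm Z2 runs from the junction to ground; the shunt arm Z3 also runs from the junction to ground. They appear in parallel: Z3 || Z2 = 0 + j9.907 Ω.
Step 4 — Series with input arm Z1: Z_in = Z1 + (Z3 || Z2) = 0 - j93.81 Ω = 93.81∠-90.0° Ω.
Step 5 — Power factor: PF = cos(φ) = Re(Z)/|Z| = 0/93.81 = 0.
Step 6 — Type: Im(Z) = -93.81 ⇒ leading (phase φ = -90.0°).

PF = 0 (leading, φ = -90.0°)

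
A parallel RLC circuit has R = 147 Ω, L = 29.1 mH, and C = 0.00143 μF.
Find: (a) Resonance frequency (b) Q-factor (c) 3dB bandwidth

Step 1 — Resonance: ω₀ = 1/√(LC) = 1/√(0.0291·1.43e-09) = 1.55e+05 rad/s.
Step 2 — f₀ = ω₀/(2π) = 2.467e+04 Hz.
Step 3 — Parallel Q: Q = R/(ω₀L) = 147/(1.55e+05·0.0291) = 0.03259.
Step 4 — Bandwidth: Δω = ω₀/Q = 4.757e+06 rad/s; BW = Δω/(2π) = 7.571e+05 Hz.

(a) f₀ = 2.467e+04 Hz  (b) Q = 0.03259  (c) BW = 7.571e+05 Hz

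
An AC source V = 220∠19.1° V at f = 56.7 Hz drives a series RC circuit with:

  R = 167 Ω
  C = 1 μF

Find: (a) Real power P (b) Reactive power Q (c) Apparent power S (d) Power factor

Step 1 — Angular frequency: ω = 2π·f = 2π·56.7 = 356.3 rad/s.
Step 2 — Component impedances:
  R: Z = R = 167 Ω
  C: Z = 1/(jωC) = -j/(ω·C) = 0 - j2807 Ω
Step 3 — Series combination: Z_total = R + C = 167 - j2807 Ω = 2812∠-86.6° Ω.
Step 4 — Source phasor: V = 220∠19.1° V = 207.9 + j71.99 V.
Step 5 — Current: I = V / Z = -0.02116 + j0.07532 A = 0.07824∠105.7° A.
Step 6 — Complex power: S = V·I* = 1.022 - j17.18 VA.
Step 7 — Real power: P = Re(S) = 1.022 W.
Step 8 — Reactive power: Q = Im(S) = -17.18 VAR.
Step 9 — Apparent power: |S| = 17.21 VA.
Step 10 — Power factor: PF = P/|S| = 0.05939 (leading).

(a) P = 1.022 W  (b) Q = -17.18 VAR  (c) S = 17.21 VA  (d) PF = 0.05939 (leading)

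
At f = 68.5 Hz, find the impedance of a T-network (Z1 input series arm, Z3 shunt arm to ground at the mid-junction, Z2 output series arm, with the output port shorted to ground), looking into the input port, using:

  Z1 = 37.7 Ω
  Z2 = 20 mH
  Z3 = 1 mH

Step 1 — Angular frequency: ω = 2π·f = 2π·68.5 = 430.4 rad/s.
Step 2 — Component impedances:
  Z1: Z = R = 37.7 Ω
  Z2: Z = jωL = j·430.4·0.02 = 0 + j8.608 Ω
  Z3: Z = jωL = j·430.4·0.001 = 0 + j0.4304 Ω
Step 3 — With the output port shorted to ground, the output series arm Z2 runs from the junction to ground; the shunt arm Z3 also runs from the junction to ground. They appear in parallel: Z3 || Z2 = 0 + j0.4099 Ω.
Step 4 — Series with input arm Z1: Z_in = Z1 + (Z3 || Z2) = 37.7 + j0.4099 Ω = 37.7∠0.6° Ω.

Z = 37.7 + j0.4099 Ω = 37.7∠0.6° Ω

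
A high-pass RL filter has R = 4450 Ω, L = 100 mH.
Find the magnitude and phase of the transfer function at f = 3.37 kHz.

Step 1 — Angular frequency: ω = 2π·3370 = 2.117e+04 rad/s.
Step 2 — Transfer function: H(jω) = jωL/(R + jωL).
Step 3 — Numerator jωL = j·2117; denominator R + jωL = 4450 + j2117.
Step 4 — H = 0.1846 + j0.388.
Step 5 — Magnitude: |H| = 0.4297 (-7.3 dB); phase: φ = 64.6°.

|H| = 0.4297 (-7.3 dB), φ = 64.6°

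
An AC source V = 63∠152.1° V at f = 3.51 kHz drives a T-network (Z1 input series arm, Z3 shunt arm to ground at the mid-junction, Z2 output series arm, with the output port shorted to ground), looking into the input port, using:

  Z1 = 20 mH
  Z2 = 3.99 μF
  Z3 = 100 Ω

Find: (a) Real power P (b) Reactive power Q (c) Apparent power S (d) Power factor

Step 1 — Angular frequency: ω = 2π·f = 2π·3510 = 2.205e+04 rad/s.
Step 2 — Component impedances:
  Z1: Z = jωL = j·2.205e+04·0.02 = 0 + j441.1 Ω
  Z2: Z = 1/(jωC) = -j/(ω·C) = 0 - j11.36 Ω
  Z3: Z = R = 100 Ω
Step 3 — With the output port shorted to ground, the output series arm Z2 runs from the junction to ground; the shunt arm Z3 also runs from the junction to ground. They appear in parallel: Z3 || Z2 = 1.275 - j11.22 Ω.
Step 4 — Series with input arm Z1: Z_in = Z1 + (Z3 || Z2) = 1.275 + j429.9 Ω = 429.9∠89.8° Ω.
Step 5 — Source phasor: V = 63∠152.1° V = -55.68 + j29.48 V.
Step 6 — Current: I = V / Z = 0.06819 + j0.1297 A = 0.1466∠62.3° A.
Step 7 — Complex power: S = V·I* = 0.02739 + j9.233 VA.
Step 8 — Real power: P = Re(S) = 0.02739 W.
Step 9 — Reactive power: Q = Im(S) = 9.233 VAR.
Step 10 — Apparent power: |S| = 9.233 VA.
Step 11 — Power factor: PF = P/|S| = 0.002966 (lagging).

(a) P = 0.02739 W  (b) Q = 9.233 VAR  (c) S = 9.233 VA  (d) PF = 0.002966 (lagging)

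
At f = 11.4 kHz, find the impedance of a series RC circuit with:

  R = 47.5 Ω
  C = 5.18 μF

Step 1 — Angular frequency: ω = 2π·f = 2π·1.14e+04 = 7.163e+04 rad/s.
Step 2 — Component impedances:
  R: Z = R = 47.5 Ω
  C: Z = 1/(jωC) = -j/(ω·C) = 0 - j2.695 Ω
Step 3 — Series combination: Z_total = R + C = 47.5 - j2.695 Ω = 47.58∠-3.2° Ω.

Z = 47.5 - j2.695 Ω = 47.58∠-3.2° Ω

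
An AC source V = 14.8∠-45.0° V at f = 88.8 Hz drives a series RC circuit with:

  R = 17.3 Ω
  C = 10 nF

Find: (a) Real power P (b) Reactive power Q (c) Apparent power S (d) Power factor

Step 1 — Angular frequency: ω = 2π·f = 2π·88.8 = 557.9 rad/s.
Step 2 — Component impedances:
  R: Z = R = 17.3 Ω
  C: Z = 1/(jωC) = -j/(ω·C) = 0 - j1.792e+05 Ω
Step 3 — Series combination: Z_total = R + C = 17.3 - j1.792e+05 Ω = 1.792e+05∠-90.0° Ω.
Step 4 — Source phasor: V = 14.8∠-45.0° V = 10.47 - j10.47 V.
Step 5 — Current: I = V / Z = 5.84e-05 + j5.838e-05 A = 8.258e-05∠45.0° A.
Step 6 — Complex power: S = V·I* = 1.18e-07 - j0.001222 VA.
Step 7 — Real power: P = Re(S) = 1.18e-07 W.
Step 8 — Reactive power: Q = Im(S) = -0.001222 VAR.
Step 9 — Apparent power: |S| = 0.001222 VA.
Step 10 — Power factor: PF = P/|S| = 9.652e-05 (leading).

(a) P = 1.18e-07 W  (b) Q = -0.001222 VAR  (c) S = 0.001222 VA  (d) PF = 9.652e-05 (leading)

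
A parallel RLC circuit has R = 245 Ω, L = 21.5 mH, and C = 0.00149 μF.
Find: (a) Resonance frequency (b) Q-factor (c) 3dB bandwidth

Step 1 — Resonance: ω₀ = 1/√(LC) = 1/√(0.0215·1.49e-09) = 1.767e+05 rad/s.
Step 2 — f₀ = ω₀/(2π) = 2.812e+04 Hz.
Step 3 — Parallel Q: Q = R/(ω₀L) = 245/(1.767e+05·0.0215) = 0.0645.
Step 4 — Bandwidth: Δω = ω₀/Q = 2.739e+06 rad/s; BW = Δω/(2π) = 4.36e+05 Hz.

(a) f₀ = 2.812e+04 Hz  (b) Q = 0.0645  (c) BW = 4.36e+05 Hz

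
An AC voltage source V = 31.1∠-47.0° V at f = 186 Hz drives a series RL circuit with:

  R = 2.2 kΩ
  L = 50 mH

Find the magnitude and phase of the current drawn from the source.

Step 1 — Angular frequency: ω = 2π·f = 2π·186 = 1169 rad/s.
Step 2 — Component impedances:
  R: Z = R = 2200 Ω
  L: Z = jωL = j·1169·0.05 = 0 + j58.43 Ω
Step 3 — Series combination: Z_total = R + L = 2200 + j58.43 Ω = 2201∠1.5° Ω.
Step 4 — Source phasor: V = 31.1∠-47.0° V = 21.21 - j22.75 V.
Step 5 — Ohm's law: I = V / Z_total = (21.21 - j22.75) / (2200 + j58.43) = 0.00936 - j0.01059 A.
Step 6 — Convert to polar: |I| = 0.01413 A, ∠I = -48.5°.

I = 0.01413∠-48.5° A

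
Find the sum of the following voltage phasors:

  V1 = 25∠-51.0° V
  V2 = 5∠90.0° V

Step 1 — Convert each phasor to rectangular form:
  V1 = 25·(cos(-51.0°) + j·sin(-51.0°)) = 15.73 - j19.43 V
  V2 = 5·(cos(90.0°) + j·sin(90.0°)) = 0 + j5 V
Step 2 — Sum components: V_total = 15.73 - j14.43 V.
Step 3 — Convert to polar: |V_total| = 21.35 V, ∠V_total = -42.5°.

V_total = 21.35∠-42.5° V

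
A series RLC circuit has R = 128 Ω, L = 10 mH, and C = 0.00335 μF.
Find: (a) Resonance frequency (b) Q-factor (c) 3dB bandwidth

Step 1 — Resonance: ω₀ = 1/√(LC) = 1/√(0.01·3.35e-09) = 1.728e+05 rad/s.
Step 2 — f₀ = ω₀/(2π) = 2.75e+04 Hz.
Step 3 — Series Q: Q = ω₀L/R = 1.728e+05·0.01/128 = 13.5.
Step 4 — Bandwidth: Δω = ω₀/Q = 1.28e+04 rad/s; BW = Δω/(2π) = 2037 Hz.

(a) f₀ = 2.75e+04 Hz  (b) Q = 13.5  (c) BW = 2037 Hz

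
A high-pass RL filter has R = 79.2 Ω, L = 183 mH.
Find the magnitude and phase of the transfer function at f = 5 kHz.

Step 1 — Angular frequency: ω = 2π·5000 = 3.142e+04 rad/s.
Step 2 — Transfer function: H(jω) = jωL/(R + jωL).
Step 3 — Numerator jωL = j·5749; denominator R + jωL = 79.2 + j5749.
Step 4 — H = 0.9998 + j0.01377.
Step 5 — Magnitude: |H| = 0.9999 (-0.0 dB); phase: φ = 0.8°.

|H| = 0.9999 (-0.0 dB), φ = 0.8°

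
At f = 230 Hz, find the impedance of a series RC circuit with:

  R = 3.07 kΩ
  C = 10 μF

Step 1 — Angular frequency: ω = 2π·f = 2π·230 = 1445 rad/s.
Step 2 — Component impedances:
  R: Z = R = 3070 Ω
  C: Z = 1/(jωC) = -j/(ω·C) = 0 - j69.2 Ω
Step 3 — Series combination: Z_total = R + C = 3070 - j69.2 Ω = 3071∠-1.3° Ω.

Z = 3070 - j69.2 Ω = 3071∠-1.3° Ω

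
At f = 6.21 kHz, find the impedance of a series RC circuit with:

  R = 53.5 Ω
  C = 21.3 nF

Step 1 — Angular frequency: ω = 2π·f = 2π·6210 = 3.902e+04 rad/s.
Step 2 — Component impedances:
  R: Z = R = 53.5 Ω
  C: Z = 1/(jωC) = -j/(ω·C) = 0 - j1203 Ω
Step 3 — Series combination: Z_total = R + C = 53.5 - j1203 Ω = 1204∠-87.5° Ω.

Z = 53.5 - j1203 Ω = 1204∠-87.5° Ω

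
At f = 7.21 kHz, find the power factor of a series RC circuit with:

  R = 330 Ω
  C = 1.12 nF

Step 1 — Angular frequency: ω = 2π·f = 2π·7210 = 4.53e+04 rad/s.
Step 2 — Component impedances:
  R: Z = R = 330 Ω
  C: Z = 1/(jωC) = -j/(ω·C) = 0 - j1.971e+04 Ω
Step 3 — Series combination: Z_total = R + C = 330 - j1.971e+04 Ω = 1.971e+04∠-89.0° Ω.
Step 4 — Power factor: PF = cos(φ) = Re(Z)/|Z| = 330/1.971e+04 = 0.01674.
Step 5 — Type: Im(Z) = -1.971e+04 ⇒ leading (phase φ = -89.0°).

PF = 0.01674 (leading, φ = -89.0°)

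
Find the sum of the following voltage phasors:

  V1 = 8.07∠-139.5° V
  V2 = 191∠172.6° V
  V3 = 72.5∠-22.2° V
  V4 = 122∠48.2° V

Step 1 — Convert each phasor to rectangular form:
  V1 = 8.07·(cos(-139.5°) + j·sin(-139.5°)) = -6.136 - j5.241 V
  V2 = 191·(cos(172.6°) + j·sin(172.6°)) = -189.4 + j24.6 V
  V3 = 72.5·(cos(-22.2°) + j·sin(-22.2°)) = 67.13 - j27.39 V
  V4 = 122·(cos(48.2°) + j·sin(48.2°)) = 81.32 + j90.95 V
Step 2 — Sum components: V_total = -47.1 + j82.91 V.
Step 3 — Convert to polar: |V_total| = 95.36 V, ∠V_total = 119.6°.

V_total = 95.36∠119.6° V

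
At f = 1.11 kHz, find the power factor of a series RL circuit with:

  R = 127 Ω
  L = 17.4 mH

Step 1 — Angular frequency: ω = 2π·f = 2π·1110 = 6974 rad/s.
Step 2 — Component impedances:
  R: Z = R = 127 Ω
  L: Z = jωL = j·6974·0.0174 = 0 + j121.4 Ω
Step 3 — Series combination: Z_total = R + L = 127 + j121.4 Ω = 175.7∠43.7° Ω.
Step 4 — Power factor: PF = cos(φ) = Re(Z)/|Z| = 127/175.66 = 0.723.
Step 5 — Type: Im(Z) = 121.4 ⇒ lagging (phase φ = 43.7°).

PF = 0.723 (lagging, φ = 43.7°)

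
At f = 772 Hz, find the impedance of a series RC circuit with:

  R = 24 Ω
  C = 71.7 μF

Step 1 — Angular frequency: ω = 2π·f = 2π·772 = 4851 rad/s.
Step 2 — Component impedances:
  R: Z = R = 24 Ω
  C: Z = 1/(jωC) = -j/(ω·C) = 0 - j2.875 Ω
Step 3 — Series combination: Z_total = R + C = 24 - j2.875 Ω = 24.17∠-6.8° Ω.

Z = 24 - j2.875 Ω = 24.17∠-6.8° Ω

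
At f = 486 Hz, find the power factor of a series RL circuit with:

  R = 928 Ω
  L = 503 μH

Step 1 — Angular frequency: ω = 2π·f = 2π·486 = 3054 rad/s.
Step 2 — Component impedances:
  R: Z = R = 928 Ω
  L: Z = jωL = j·3054·0.000503 = 0 + j1.536 Ω
Step 3 — Series combination: Z_total = R + L = 928 + j1.536 Ω = 928∠0.1° Ω.
Step 4 — Power factor: PF = cos(φ) = Re(Z)/|Z| = 928/928 = 1.
Step 5 — Type: Im(Z) = 1.536 ⇒ lagging (phase φ = 0.1°).

PF = 1 (lagging, φ = 0.1°)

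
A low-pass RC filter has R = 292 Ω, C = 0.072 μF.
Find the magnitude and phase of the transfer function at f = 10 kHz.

Step 1 — Angular frequency: ω = 2π·1e+04 = 6.283e+04 rad/s.
Step 2 — Transfer function: H(jω) = 1/(1 + jωRC).
Step 3 — Denominator: 1 + jωRC = 1 + j·6.283e+04·292·7.2e-08 = 1 + j1.321.
Step 4 — H = 0.3643 - j0.4812.
Step 5 — Magnitude: |H| = 0.6036 (-4.4 dB); phase: φ = -52.9°.

|H| = 0.6036 (-4.4 dB), φ = -52.9°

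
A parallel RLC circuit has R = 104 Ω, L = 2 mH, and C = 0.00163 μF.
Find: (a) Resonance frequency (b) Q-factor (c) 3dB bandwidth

Step 1 — Resonance: ω₀ = 1/√(LC) = 1/√(0.002·1.63e-09) = 5.538e+05 rad/s.
Step 2 — f₀ = ω₀/(2π) = 8.815e+04 Hz.
Step 3 — Parallel Q: Q = R/(ω₀L) = 104/(5.538e+05·0.002) = 0.09389.
Step 4 — Bandwidth: Δω = ω₀/Q = 5.899e+06 rad/s; BW = Δω/(2π) = 9.389e+05 Hz.

(a) f₀ = 8.815e+04 Hz  (b) Q = 0.09389  (c) BW = 9.389e+05 Hz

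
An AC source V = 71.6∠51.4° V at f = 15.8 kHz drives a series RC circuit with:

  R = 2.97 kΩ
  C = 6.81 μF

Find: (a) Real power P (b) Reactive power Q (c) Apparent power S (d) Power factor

Step 1 — Angular frequency: ω = 2π·f = 2π·1.58e+04 = 9.927e+04 rad/s.
Step 2 — Component impedances:
  R: Z = R = 2970 Ω
  C: Z = 1/(jωC) = -j/(ω·C) = 0 - j1.479 Ω
Step 3 — Series combination: Z_total = R + C = 2970 - j1.479 Ω = 2970∠-0.0° Ω.
Step 4 — Source phasor: V = 71.6∠51.4° V = 44.67 + j55.96 V.
Step 5 — Current: I = V / Z = 0.01503 + j0.01885 A = 0.02411∠51.4° A.
Step 6 — Complex power: S = V·I* = 1.726 - j0.0008597 VA.
Step 7 — Real power: P = Re(S) = 1.726 W.
Step 8 — Reactive power: Q = Im(S) = -0.0008597 VAR.
Step 9 — Apparent power: |S| = 1.726 VA.
Step 10 — Power factor: PF = P/|S| = 1 (leading).

(a) P = 1.726 W  (b) Q = -0.0008597 VAR  (c) S = 1.726 VA  (d) PF = 1 (leading)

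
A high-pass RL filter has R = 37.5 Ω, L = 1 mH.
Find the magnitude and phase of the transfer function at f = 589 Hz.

Step 1 — Angular frequency: ω = 2π·589 = 3701 rad/s.
Step 2 — Transfer function: H(jω) = jωL/(R + jωL).
Step 3 — Numerator jωL = j·3.701; denominator R + jωL = 37.5 + j3.701.
Step 4 — H = 0.009645 + j0.09774.
Step 5 — Magnitude: |H| = 0.09821 (-20.2 dB); phase: φ = 84.4°.

|H| = 0.09821 (-20.2 dB), φ = 84.4°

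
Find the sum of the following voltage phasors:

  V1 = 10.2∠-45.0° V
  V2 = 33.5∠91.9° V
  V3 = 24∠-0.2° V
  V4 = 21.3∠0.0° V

Step 1 — Convert each phasor to rectangular form:
  V1 = 10.2·(cos(-45.0°) + j·sin(-45.0°)) = 7.212 - j7.212 V
  V2 = 33.5·(cos(91.9°) + j·sin(91.9°)) = -1.111 + j33.48 V
  V3 = 24·(cos(-0.2°) + j·sin(-0.2°)) = 24 - j0.08378 V
  V4 = 21.3·(cos(0.0°) + j·sin(0.0°)) = 21.3 V
Step 2 — Sum components: V_total = 51.4 + j26.19 V.
Step 3 — Convert to polar: |V_total| = 57.69 V, ∠V_total = 27.0°.

V_total = 57.69∠27.0° V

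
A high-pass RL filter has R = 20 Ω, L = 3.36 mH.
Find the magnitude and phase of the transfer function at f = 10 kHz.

Step 1 — Angular frequency: ω = 2π·1e+04 = 6.283e+04 rad/s.
Step 2 — Transfer function: H(jω) = jωL/(R + jωL).
Step 3 — Numerator jωL = j·211.1; denominator R + jωL = 20 + j211.1.
Step 4 — H = 0.9911 + j0.09389.
Step 5 — Magnitude: |H| = 0.9955 (-0.0 dB); phase: φ = 5.4°.

|H| = 0.9955 (-0.0 dB), φ = 5.4°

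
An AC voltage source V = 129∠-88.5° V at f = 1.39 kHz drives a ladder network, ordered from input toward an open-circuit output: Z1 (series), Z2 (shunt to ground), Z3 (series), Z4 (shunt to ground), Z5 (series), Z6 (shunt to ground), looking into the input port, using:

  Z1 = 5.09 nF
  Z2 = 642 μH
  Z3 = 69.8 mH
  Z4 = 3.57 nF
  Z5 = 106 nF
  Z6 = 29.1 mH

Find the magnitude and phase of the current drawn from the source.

Step 1 — Angular frequency: ω = 2π·f = 2π·1390 = 8734 rad/s.
Step 2 — Component impedances:
  Z1: Z = 1/(jωC) = -j/(ω·C) = 0 - j2.25e+04 Ω
  Z2: Z = jωL = j·8734·0.000642 = 0 + j5.607 Ω
  Z3: Z = jωL = j·8734·0.0698 = 0 + j609.6 Ω
  Z4: Z = 1/(jωC) = -j/(ω·C) = 0 - j3.207e+04 Ω
  Z5: Z = 1/(jωC) = -j/(ω·C) = 0 - j1080 Ω
  Z6: Z = jωL = j·8734·0.0291 = 0 + j254.1 Ω
Step 3 — Ladder network (open output): work backward from the far end, alternating series and parallel combinations. Z_in = 0 - j2.249e+04 Ω = 2.249e+04∠-90.0° Ω.
Step 4 — Source phasor: V = 129∠-88.5° V = 3.377 - j129 V.
Step 5 — Ohm's law: I = V / Z_total = (3.377 - j129) / (0 - j2.249e+04) = 0.005734 + j0.0001502 A.
Step 6 — Convert to polar: |I| = 0.005736 A, ∠I = 1.5°.

I = 0.005736∠1.5° A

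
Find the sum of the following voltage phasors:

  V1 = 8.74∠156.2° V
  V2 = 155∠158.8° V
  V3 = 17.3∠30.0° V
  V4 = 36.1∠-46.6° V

Step 1 — Convert each phasor to rectangular form:
  V1 = 8.74·(cos(156.2°) + j·sin(156.2°)) = -7.997 + j3.527 V
  V2 = 155·(cos(158.8°) + j·sin(158.8°)) = -144.5 + j56.05 V
  V3 = 17.3·(cos(30.0°) + j·sin(30.0°)) = 14.98 + j8.65 V
  V4 = 36.1·(cos(-46.6°) + j·sin(-46.6°)) = 24.8 - j26.23 V
Step 2 — Sum components: V_total = -112.7 + j42 V.
Step 3 — Convert to polar: |V_total| = 120.3 V, ∠V_total = 159.6°.

V_total = 120.3∠159.6° V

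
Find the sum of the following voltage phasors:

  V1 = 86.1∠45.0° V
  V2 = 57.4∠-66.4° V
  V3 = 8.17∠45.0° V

Step 1 — Convert each phasor to rectangular form:
  V1 = 86.1·(cos(45.0°) + j·sin(45.0°)) = 60.88 + j60.88 V
  V2 = 57.4·(cos(-66.4°) + j·sin(-66.4°)) = 22.98 - j52.6 V
  V3 = 8.17·(cos(45.0°) + j·sin(45.0°)) = 5.777 + j5.777 V
Step 2 — Sum components: V_total = 89.64 + j14.06 V.
Step 3 — Convert to polar: |V_total| = 90.73 V, ∠V_total = 8.9°.

V_total = 90.73∠8.9° V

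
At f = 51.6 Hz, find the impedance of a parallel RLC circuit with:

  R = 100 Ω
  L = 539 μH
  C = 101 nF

Step 1 — Angular frequency: ω = 2π·f = 2π·51.6 = 324.2 rad/s.
Step 2 — Component impedances:
  R: Z = R = 100 Ω
  L: Z = jωL = j·324.2·0.000539 = 0 + j0.1748 Ω
  C: Z = 1/(jωC) = -j/(ω·C) = 0 - j3.054e+04 Ω
Step 3 — Parallel combination: 1/Z_total = 1/R + 1/L + 1/C; Z_total = 0.0003054 + j0.1748 Ω = 0.1748∠89.9° Ω.

Z = 0.0003054 + j0.1748 Ω = 0.1748∠89.9° Ω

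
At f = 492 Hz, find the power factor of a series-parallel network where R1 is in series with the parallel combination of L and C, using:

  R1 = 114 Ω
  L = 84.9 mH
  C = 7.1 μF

Step 1 — Angular frequency: ω = 2π·f = 2π·492 = 3091 rad/s.
Step 2 — Component impedances:
  R1: Z = R = 114 Ω
  L: Z = jωL = j·3091·0.0849 = 0 + j262.5 Ω
  C: Z = 1/(jωC) = -j/(ω·C) = 0 - j45.56 Ω
Step 3 — Parallel branch: L || C = 1/(1/L + 1/C) = 0 - j55.13 Ω.
Step 4 — Series with R1: Z_total = R1 + (L || C) = 114 - j55.13 Ω = 126.6∠-25.8° Ω.
Step 5 — Power factor: PF = cos(φ) = Re(Z)/|Z| = 114/126.632 = 0.9002.
Step 6 — Type: Im(Z) = -55.13 ⇒ leading (phase φ = -25.8°).

PF = 0.9002 (leading, φ = -25.8°)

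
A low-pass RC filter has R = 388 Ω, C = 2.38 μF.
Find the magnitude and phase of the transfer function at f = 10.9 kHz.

Step 1 — Angular frequency: ω = 2π·1.09e+04 = 6.849e+04 rad/s.
Step 2 — Transfer function: H(jω) = 1/(1 + jωRC).
Step 3 — Denominator: 1 + jωRC = 1 + j·6.849e+04·388·2.38e-06 = 1 + j63.24.
Step 4 — H = 0.00025 - j0.01581.
Step 5 — Magnitude: |H| = 0.01581 (-36.0 dB); phase: φ = -89.1°.

|H| = 0.01581 (-36.0 dB), φ = -89.1°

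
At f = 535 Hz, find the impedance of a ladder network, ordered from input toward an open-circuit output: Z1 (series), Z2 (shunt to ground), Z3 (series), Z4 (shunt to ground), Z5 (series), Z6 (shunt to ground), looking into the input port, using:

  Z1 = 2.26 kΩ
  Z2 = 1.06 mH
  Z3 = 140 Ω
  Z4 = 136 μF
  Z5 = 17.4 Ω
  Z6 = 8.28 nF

Step 1 — Angular frequency: ω = 2π·f = 2π·535 = 3362 rad/s.
Step 2 — Component impedances:
  Z1: Z = R = 2260 Ω
  Z2: Z = jωL = j·3362·0.00106 = 0 + j3.563 Ω
  Z3: Z = R = 140 Ω
  Z4: Z = 1/(jωC) = -j/(ω·C) = 0 - j2.187 Ω
  Z5: Z = R = 17.4 Ω
  Z6: Z = 1/(jωC) = -j/(ω·C) = 0 - j3.593e+04 Ω
Step 3 — Ladder network (open output): work backward from the far end, alternating series and parallel combinations. Z_in = 2260 + j3.562 Ω = 2260∠0.1° Ω.

Z = 2260 + j3.562 Ω = 2260∠0.1° Ω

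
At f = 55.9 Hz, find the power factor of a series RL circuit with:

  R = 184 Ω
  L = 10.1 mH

Step 1 — Angular frequency: ω = 2π·f = 2π·55.9 = 351.2 rad/s.
Step 2 — Component impedances:
  R: Z = R = 184 Ω
  L: Z = jωL = j·351.2·0.0101 = 0 + j3.547 Ω
Step 3 — Series combination: Z_total = R + L = 184 + j3.547 Ω = 184∠1.1° Ω.
Step 4 — Power factor: PF = cos(φ) = Re(Z)/|Z| = 184/184.03 = 0.9998.
Step 5 — Type: Im(Z) = 3.547 ⇒ lagging (phase φ = 1.1°).

PF = 0.9998 (lagging, φ = 1.1°)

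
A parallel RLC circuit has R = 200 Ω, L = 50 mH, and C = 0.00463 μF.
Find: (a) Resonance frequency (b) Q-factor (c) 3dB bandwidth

Step 1 — Resonance: ω₀ = 1/√(LC) = 1/√(0.05·4.63e-09) = 6.572e+04 rad/s.
Step 2 — f₀ = ω₀/(2π) = 1.046e+04 Hz.
Step 3 — Parallel Q: Q = R/(ω₀L) = 200/(6.572e+04·0.05) = 0.06086.
Step 4 — Bandwidth: Δω = ω₀/Q = 1.08e+06 rad/s; BW = Δω/(2π) = 1.719e+05 Hz.

(a) f₀ = 1.046e+04 Hz  (b) Q = 0.06086  (c) BW = 1.719e+05 Hz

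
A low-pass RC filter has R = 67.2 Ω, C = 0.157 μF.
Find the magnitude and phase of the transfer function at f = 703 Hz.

Step 1 — Angular frequency: ω = 2π·703 = 4417 rad/s.
Step 2 — Transfer function: H(jω) = 1/(1 + jωRC).
Step 3 — Denominator: 1 + jωRC = 1 + j·4417·67.2·1.57e-07 = 1 + j0.0466.
Step 4 — H = 0.9978 - j0.0465.
Step 5 — Magnitude: |H| = 0.9989 (-0.0 dB); phase: φ = -2.7°.

|H| = 0.9989 (-0.0 dB), φ = -2.7°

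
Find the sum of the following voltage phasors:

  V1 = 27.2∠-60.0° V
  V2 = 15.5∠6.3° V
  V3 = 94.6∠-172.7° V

Step 1 — Convert each phasor to rectangular form:
  V1 = 27.2·(cos(-60.0°) + j·sin(-60.0°)) = 13.6 - j23.56 V
  V2 = 15.5·(cos(6.3°) + j·sin(6.3°)) = 15.41 + j1.701 V
  V3 = 94.6·(cos(-172.7°) + j·sin(-172.7°)) = -93.83 - j12.02 V
Step 2 — Sum components: V_total = -64.83 - j33.88 V.
Step 3 — Convert to polar: |V_total| = 73.14 V, ∠V_total = -152.4°.

V_total = 73.14∠-152.4° V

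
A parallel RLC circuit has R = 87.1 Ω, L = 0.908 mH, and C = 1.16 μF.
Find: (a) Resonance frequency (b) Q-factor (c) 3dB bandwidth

Step 1 — Resonance: ω₀ = 1/√(LC) = 1/√(0.000908·1.16e-06) = 3.081e+04 rad/s.
Step 2 — f₀ = ω₀/(2π) = 4904 Hz.
Step 3 — Parallel Q: Q = R/(ω₀L) = 87.1/(3.081e+04·0.000908) = 3.113.
Step 4 — Bandwidth: Δω = ω₀/Q = 9897 rad/s; BW = Δω/(2π) = 1575 Hz.

(a) f₀ = 4904 Hz  (b) Q = 3.113  (c) BW = 1575 Hz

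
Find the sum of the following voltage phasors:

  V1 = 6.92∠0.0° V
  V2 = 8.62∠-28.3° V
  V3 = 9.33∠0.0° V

Step 1 — Convert each phasor to rectangular form:
  V1 = 6.92·(cos(0.0°) + j·sin(0.0°)) = 6.92 V
  V2 = 8.62·(cos(-28.3°) + j·sin(-28.3°)) = 7.59 - j4.087 V
  V3 = 9.33·(cos(0.0°) + j·sin(0.0°)) = 9.33 V
Step 2 — Sum components: V_total = 23.84 - j4.087 V.
Step 3 — Convert to polar: |V_total| = 24.19 V, ∠V_total = -9.7°.

V_total = 24.19∠-9.7° V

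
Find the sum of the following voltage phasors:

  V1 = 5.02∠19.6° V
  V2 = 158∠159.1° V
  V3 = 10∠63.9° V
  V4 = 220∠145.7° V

Step 1 — Convert each phasor to rectangular form:
  V1 = 5.02·(cos(19.6°) + j·sin(19.6°)) = 4.729 + j1.684 V
  V2 = 158·(cos(159.1°) + j·sin(159.1°)) = -147.6 + j56.36 V
  V3 = 10·(cos(63.9°) + j·sin(63.9°)) = 4.399 + j8.98 V
  V4 = 220·(cos(145.7°) + j·sin(145.7°)) = -181.7 + j124 V
Step 2 — Sum components: V_total = -320.2 + j191 V.
Step 3 — Convert to polar: |V_total| = 372.9 V, ∠V_total = 149.2°.

V_total = 372.9∠149.2° V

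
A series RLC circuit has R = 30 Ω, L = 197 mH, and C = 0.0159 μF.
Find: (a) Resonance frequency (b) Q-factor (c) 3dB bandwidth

Step 1 — Resonance: ω₀ = 1/√(LC) = 1/√(0.197·1.59e-08) = 1.787e+04 rad/s.
Step 2 — f₀ = ω₀/(2π) = 2844 Hz.
Step 3 — Series Q: Q = ω₀L/R = 1.787e+04·0.197/30 = 117.3.
Step 4 — Bandwidth: Δω = ω₀/Q = 152.3 rad/s; BW = Δω/(2π) = 24.24 Hz.

(a) f₀ = 2844 Hz  (b) Q = 117.3  (c) BW = 24.24 Hz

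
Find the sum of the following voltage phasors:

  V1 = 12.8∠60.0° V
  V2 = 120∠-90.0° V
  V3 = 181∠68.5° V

Step 1 — Convert each phasor to rectangular form:
  V1 = 12.8·(cos(60.0°) + j·sin(60.0°)) = 6.4 + j11.09 V
  V2 = 120·(cos(-90.0°) + j·sin(-90.0°)) = 0 - j120 V
  V3 = 181·(cos(68.5°) + j·sin(68.5°)) = 66.34 + j168.4 V
Step 2 — Sum components: V_total = 72.74 + j59.49 V.
Step 3 — Convert to polar: |V_total| = 93.97 V, ∠V_total = 39.3°.

V_total = 93.97∠39.3° V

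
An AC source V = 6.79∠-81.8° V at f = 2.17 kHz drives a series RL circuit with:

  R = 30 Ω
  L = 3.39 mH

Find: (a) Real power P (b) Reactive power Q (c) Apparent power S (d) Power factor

Step 1 — Angular frequency: ω = 2π·f = 2π·2170 = 1.363e+04 rad/s.
Step 2 — Component impedances:
  R: Z = R = 30 Ω
  L: Z = jωL = j·1.363e+04·0.00339 = 0 + j46.22 Ω
Step 3 — Series combination: Z_total = R + L = 30 + j46.22 Ω = 55.1∠57.0° Ω.
Step 4 — Source phasor: V = 6.79∠-81.8° V = 0.9685 - j6.721 V.
Step 5 — Current: I = V / Z = -0.09273 - j0.08114 A = 0.1232∠-138.8° A.
Step 6 — Complex power: S = V·I* = 0.4555 + j0.7018 VA.
Step 7 — Real power: P = Re(S) = 0.4555 W.
Step 8 — Reactive power: Q = Im(S) = 0.7018 VAR.
Step 9 — Apparent power: |S| = 0.8367 VA.
Step 10 — Power factor: PF = P/|S| = 0.5444 (lagging).

(a) P = 0.4555 W  (b) Q = 0.7018 VAR  (c) S = 0.8367 VA  (d) PF = 0.5444 (lagging)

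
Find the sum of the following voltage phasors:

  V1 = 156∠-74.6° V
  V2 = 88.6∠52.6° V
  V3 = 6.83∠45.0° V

Step 1 — Convert each phasor to rectangular form:
  V1 = 156·(cos(-74.6°) + j·sin(-74.6°)) = 41.43 - j150.4 V
  V2 = 88.6·(cos(52.6°) + j·sin(52.6°)) = 53.81 + j70.39 V
  V3 = 6.83·(cos(45.0°) + j·sin(45.0°)) = 4.83 + j4.83 V
Step 2 — Sum components: V_total = 100.1 - j75.18 V.
Step 3 — Convert to polar: |V_total| = 125.2 V, ∠V_total = -36.9°.

V_total = 125.2∠-36.9° V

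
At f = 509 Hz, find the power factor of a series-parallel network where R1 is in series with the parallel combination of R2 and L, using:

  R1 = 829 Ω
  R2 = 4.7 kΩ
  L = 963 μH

Step 1 — Angular frequency: ω = 2π·f = 2π·509 = 3198 rad/s.
Step 2 — Component impedances:
  R1: Z = R = 829 Ω
  R2: Z = R = 4700 Ω
  L: Z = jωL = j·3198·0.000963 = 0 + j3.08 Ω
Step 3 — Parallel branch: R2 || L = 1/(1/R2 + 1/L) = 0.002018 + j3.08 Ω.
Step 4 — Series with R1: Z_total = R1 + (R2 || L) = 829 + j3.08 Ω = 829∠0.2° Ω.
Step 5 — Power factor: PF = cos(φ) = Re(Z)/|Z| = 829/829 = 1.
Step 6 — Type: Im(Z) = 3.08 ⇒ lagging (phase φ = 0.2°).

PF = 1 (lagging, φ = 0.2°)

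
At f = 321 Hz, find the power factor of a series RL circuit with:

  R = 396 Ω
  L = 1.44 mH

Step 1 — Angular frequency: ω = 2π·f = 2π·321 = 2017 rad/s.
Step 2 — Component impedances:
  R: Z = R = 396 Ω
  L: Z = jωL = j·2017·0.00144 = 0 + j2.904 Ω
Step 3 — Series combination: Z_total = R + L = 396 + j2.904 Ω = 396∠0.4° Ω.
Step 4 — Power factor: PF = cos(φ) = Re(Z)/|Z| = 396/396 = 1.
Step 5 — Type: Im(Z) = 2.904 ⇒ lagging (phase φ = 0.4°).

PF = 1 (lagging, φ = 0.4°)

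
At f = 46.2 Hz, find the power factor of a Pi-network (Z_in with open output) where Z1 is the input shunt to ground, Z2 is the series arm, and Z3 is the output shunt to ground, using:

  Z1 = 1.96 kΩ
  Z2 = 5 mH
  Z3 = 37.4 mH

Step 1 — Angular frequency: ω = 2π·f = 2π·46.2 = 290.3 rad/s.
Step 2 — Component impedances:
  Z1: Z = R = 1960 Ω
  Z2: Z = jωL = j·290.3·0.005 = 0 + j1.451 Ω
  Z3: Z = jωL = j·290.3·0.0374 = 0 + j10.86 Ω
Step 3 — With open output, the series arm Z2 and the output shunt Z3 appear in series to ground: Z2 + Z3 = 0 + j12.31 Ω.
Step 4 — Parallel with input shunt Z1: Z_in = Z1 || (Z2 + Z3) = 0.07729 + j12.31 Ω = 12.31∠89.6° Ω.
Step 5 — Power factor: PF = cos(φ) = Re(Z)/|Z| = 0.07729/12.31 = 0.006279.
Step 6 — Type: Im(Z) = 12.31 ⇒ lagging (phase φ = 89.6°).

PF = 0.006279 (lagging, φ = 89.6°)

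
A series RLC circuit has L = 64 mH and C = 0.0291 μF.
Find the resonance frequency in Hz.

Step 1 — Resonance condition Im(Z)=0 gives ω₀ = 1/√(LC).
Step 2 — ω₀ = 1/√(0.064·2.91e-08) = 2.317e+04 rad/s.
Step 3 — f₀ = ω₀/(2π) = 3688 Hz.

f₀ = 3688 Hz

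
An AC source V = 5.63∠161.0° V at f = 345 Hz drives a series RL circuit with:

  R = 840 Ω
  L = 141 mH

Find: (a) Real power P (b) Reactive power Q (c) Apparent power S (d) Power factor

Step 1 — Angular frequency: ω = 2π·f = 2π·345 = 2168 rad/s.
Step 2 — Component impedances:
  R: Z = R = 840 Ω
  L: Z = jωL = j·2168·0.141 = 0 + j305.6 Ω
Step 3 — Series combination: Z_total = R + L = 840 + j305.6 Ω = 893.9∠20.0° Ω.
Step 4 — Source phasor: V = 5.63∠161.0° V = -5.323 + j1.833 V.
Step 5 — Current: I = V / Z = -0.004895 + j0.003963 A = 0.006298∠141.0° A.
Step 6 — Complex power: S = V·I* = 0.03332 + j0.01212 VA.
Step 7 — Real power: P = Re(S) = 0.03332 W.
Step 8 — Reactive power: Q = Im(S) = 0.01212 VAR.
Step 9 — Apparent power: |S| = 0.03546 VA.
Step 10 — Power factor: PF = P/|S| = 0.9397 (lagging).

(a) P = 0.03332 W  (b) Q = 0.01212 VAR  (c) S = 0.03546 VA  (d) PF = 0.9397 (lagging)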